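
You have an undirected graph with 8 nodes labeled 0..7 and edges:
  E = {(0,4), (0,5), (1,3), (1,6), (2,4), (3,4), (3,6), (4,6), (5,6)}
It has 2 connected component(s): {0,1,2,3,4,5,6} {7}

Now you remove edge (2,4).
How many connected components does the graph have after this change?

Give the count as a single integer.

Initial component count: 2
Remove (2,4): it was a bridge. Count increases: 2 -> 3.
  After removal, components: {0,1,3,4,5,6} {2} {7}
New component count: 3

Answer: 3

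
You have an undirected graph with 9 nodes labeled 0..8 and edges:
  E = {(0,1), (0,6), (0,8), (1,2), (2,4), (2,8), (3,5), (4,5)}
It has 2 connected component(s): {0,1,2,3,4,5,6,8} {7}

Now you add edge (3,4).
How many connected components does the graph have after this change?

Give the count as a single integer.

Initial component count: 2
Add (3,4): endpoints already in same component. Count unchanged: 2.
New component count: 2

Answer: 2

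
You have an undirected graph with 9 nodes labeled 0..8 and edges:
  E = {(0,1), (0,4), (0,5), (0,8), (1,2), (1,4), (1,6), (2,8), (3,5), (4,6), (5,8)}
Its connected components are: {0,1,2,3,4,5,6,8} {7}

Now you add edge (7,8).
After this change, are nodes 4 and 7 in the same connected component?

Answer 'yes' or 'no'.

Answer: yes

Derivation:
Initial components: {0,1,2,3,4,5,6,8} {7}
Adding edge (7,8): merges {7} and {0,1,2,3,4,5,6,8}.
New components: {0,1,2,3,4,5,6,7,8}
Are 4 and 7 in the same component? yes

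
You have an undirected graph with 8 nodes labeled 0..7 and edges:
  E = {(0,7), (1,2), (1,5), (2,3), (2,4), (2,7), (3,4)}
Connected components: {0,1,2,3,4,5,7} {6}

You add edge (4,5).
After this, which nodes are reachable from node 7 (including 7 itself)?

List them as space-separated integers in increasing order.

Answer: 0 1 2 3 4 5 7

Derivation:
Before: nodes reachable from 7: {0,1,2,3,4,5,7}
Adding (4,5): both endpoints already in same component. Reachability from 7 unchanged.
After: nodes reachable from 7: {0,1,2,3,4,5,7}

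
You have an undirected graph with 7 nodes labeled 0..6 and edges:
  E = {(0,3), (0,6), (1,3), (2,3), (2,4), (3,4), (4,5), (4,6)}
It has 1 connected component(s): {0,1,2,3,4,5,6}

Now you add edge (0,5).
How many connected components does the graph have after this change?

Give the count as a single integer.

Initial component count: 1
Add (0,5): endpoints already in same component. Count unchanged: 1.
New component count: 1

Answer: 1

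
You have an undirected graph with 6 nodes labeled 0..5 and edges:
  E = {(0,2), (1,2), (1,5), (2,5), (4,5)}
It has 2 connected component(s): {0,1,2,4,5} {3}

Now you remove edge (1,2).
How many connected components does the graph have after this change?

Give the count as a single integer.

Answer: 2

Derivation:
Initial component count: 2
Remove (1,2): not a bridge. Count unchanged: 2.
  After removal, components: {0,1,2,4,5} {3}
New component count: 2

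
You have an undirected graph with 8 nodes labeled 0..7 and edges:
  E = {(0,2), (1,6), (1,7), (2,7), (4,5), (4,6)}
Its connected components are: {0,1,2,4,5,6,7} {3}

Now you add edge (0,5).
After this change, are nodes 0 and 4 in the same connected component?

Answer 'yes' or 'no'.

Answer: yes

Derivation:
Initial components: {0,1,2,4,5,6,7} {3}
Adding edge (0,5): both already in same component {0,1,2,4,5,6,7}. No change.
New components: {0,1,2,4,5,6,7} {3}
Are 0 and 4 in the same component? yes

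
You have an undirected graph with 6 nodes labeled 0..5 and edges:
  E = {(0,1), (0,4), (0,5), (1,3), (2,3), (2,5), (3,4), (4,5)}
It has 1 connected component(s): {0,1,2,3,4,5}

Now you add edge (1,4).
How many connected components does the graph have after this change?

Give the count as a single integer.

Initial component count: 1
Add (1,4): endpoints already in same component. Count unchanged: 1.
New component count: 1

Answer: 1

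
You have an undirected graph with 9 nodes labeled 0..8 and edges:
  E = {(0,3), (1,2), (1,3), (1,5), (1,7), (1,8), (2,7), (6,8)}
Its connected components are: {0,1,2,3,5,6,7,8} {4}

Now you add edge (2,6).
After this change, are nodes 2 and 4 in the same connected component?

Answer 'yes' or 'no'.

Answer: no

Derivation:
Initial components: {0,1,2,3,5,6,7,8} {4}
Adding edge (2,6): both already in same component {0,1,2,3,5,6,7,8}. No change.
New components: {0,1,2,3,5,6,7,8} {4}
Are 2 and 4 in the same component? no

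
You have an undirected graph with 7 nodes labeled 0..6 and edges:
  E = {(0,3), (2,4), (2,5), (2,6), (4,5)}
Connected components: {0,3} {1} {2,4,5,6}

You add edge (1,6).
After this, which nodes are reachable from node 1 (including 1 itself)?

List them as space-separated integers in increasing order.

Before: nodes reachable from 1: {1}
Adding (1,6): merges 1's component with another. Reachability grows.
After: nodes reachable from 1: {1,2,4,5,6}

Answer: 1 2 4 5 6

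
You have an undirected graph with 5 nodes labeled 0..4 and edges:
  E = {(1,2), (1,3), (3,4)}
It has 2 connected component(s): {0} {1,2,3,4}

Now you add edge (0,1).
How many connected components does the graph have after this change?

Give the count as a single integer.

Initial component count: 2
Add (0,1): merges two components. Count decreases: 2 -> 1.
New component count: 1

Answer: 1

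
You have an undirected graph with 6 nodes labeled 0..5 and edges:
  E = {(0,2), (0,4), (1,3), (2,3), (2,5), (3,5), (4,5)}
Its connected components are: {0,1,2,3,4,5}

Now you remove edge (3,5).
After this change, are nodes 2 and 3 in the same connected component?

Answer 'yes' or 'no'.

Answer: yes

Derivation:
Initial components: {0,1,2,3,4,5}
Removing edge (3,5): not a bridge — component count unchanged at 1.
New components: {0,1,2,3,4,5}
Are 2 and 3 in the same component? yes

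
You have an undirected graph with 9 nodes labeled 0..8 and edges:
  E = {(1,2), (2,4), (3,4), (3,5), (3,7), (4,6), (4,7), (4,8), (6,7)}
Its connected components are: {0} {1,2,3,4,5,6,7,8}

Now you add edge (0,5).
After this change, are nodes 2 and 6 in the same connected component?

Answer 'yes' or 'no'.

Answer: yes

Derivation:
Initial components: {0} {1,2,3,4,5,6,7,8}
Adding edge (0,5): merges {0} and {1,2,3,4,5,6,7,8}.
New components: {0,1,2,3,4,5,6,7,8}
Are 2 and 6 in the same component? yes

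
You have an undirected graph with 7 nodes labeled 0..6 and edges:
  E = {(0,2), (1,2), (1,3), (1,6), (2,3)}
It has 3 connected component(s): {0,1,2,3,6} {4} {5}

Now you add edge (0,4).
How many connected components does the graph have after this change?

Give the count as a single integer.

Answer: 2

Derivation:
Initial component count: 3
Add (0,4): merges two components. Count decreases: 3 -> 2.
New component count: 2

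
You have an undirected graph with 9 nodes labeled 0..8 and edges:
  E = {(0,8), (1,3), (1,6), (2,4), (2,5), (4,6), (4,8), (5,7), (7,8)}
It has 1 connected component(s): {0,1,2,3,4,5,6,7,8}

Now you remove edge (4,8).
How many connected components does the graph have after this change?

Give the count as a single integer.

Answer: 1

Derivation:
Initial component count: 1
Remove (4,8): not a bridge. Count unchanged: 1.
  After removal, components: {0,1,2,3,4,5,6,7,8}
New component count: 1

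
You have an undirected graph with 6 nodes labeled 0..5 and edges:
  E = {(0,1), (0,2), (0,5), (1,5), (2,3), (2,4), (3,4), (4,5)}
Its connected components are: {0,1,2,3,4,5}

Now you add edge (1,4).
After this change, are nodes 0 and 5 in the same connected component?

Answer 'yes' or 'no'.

Initial components: {0,1,2,3,4,5}
Adding edge (1,4): both already in same component {0,1,2,3,4,5}. No change.
New components: {0,1,2,3,4,5}
Are 0 and 5 in the same component? yes

Answer: yes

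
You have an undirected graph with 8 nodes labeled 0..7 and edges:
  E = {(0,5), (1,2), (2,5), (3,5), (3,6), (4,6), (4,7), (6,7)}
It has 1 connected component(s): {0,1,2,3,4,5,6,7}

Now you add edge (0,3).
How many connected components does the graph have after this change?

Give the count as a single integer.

Initial component count: 1
Add (0,3): endpoints already in same component. Count unchanged: 1.
New component count: 1

Answer: 1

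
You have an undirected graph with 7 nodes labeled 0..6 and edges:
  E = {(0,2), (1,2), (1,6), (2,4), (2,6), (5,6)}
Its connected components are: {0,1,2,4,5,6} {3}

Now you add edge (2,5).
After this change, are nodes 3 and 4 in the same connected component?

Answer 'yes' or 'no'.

Initial components: {0,1,2,4,5,6} {3}
Adding edge (2,5): both already in same component {0,1,2,4,5,6}. No change.
New components: {0,1,2,4,5,6} {3}
Are 3 and 4 in the same component? no

Answer: no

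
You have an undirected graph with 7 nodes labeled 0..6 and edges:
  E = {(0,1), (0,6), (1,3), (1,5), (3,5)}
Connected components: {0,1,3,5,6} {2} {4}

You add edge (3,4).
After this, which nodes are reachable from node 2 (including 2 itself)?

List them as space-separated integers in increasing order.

Before: nodes reachable from 2: {2}
Adding (3,4): merges two components, but neither contains 2. Reachability from 2 unchanged.
After: nodes reachable from 2: {2}

Answer: 2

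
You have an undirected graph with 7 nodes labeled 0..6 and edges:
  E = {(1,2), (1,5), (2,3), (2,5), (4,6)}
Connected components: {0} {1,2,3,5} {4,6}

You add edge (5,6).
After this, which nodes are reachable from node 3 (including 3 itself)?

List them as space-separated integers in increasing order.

Before: nodes reachable from 3: {1,2,3,5}
Adding (5,6): merges 3's component with another. Reachability grows.
After: nodes reachable from 3: {1,2,3,4,5,6}

Answer: 1 2 3 4 5 6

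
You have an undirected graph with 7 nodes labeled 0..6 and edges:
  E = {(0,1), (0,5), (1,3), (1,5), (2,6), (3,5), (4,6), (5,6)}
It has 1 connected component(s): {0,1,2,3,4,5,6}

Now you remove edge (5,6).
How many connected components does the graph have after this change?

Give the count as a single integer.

Initial component count: 1
Remove (5,6): it was a bridge. Count increases: 1 -> 2.
  After removal, components: {0,1,3,5} {2,4,6}
New component count: 2

Answer: 2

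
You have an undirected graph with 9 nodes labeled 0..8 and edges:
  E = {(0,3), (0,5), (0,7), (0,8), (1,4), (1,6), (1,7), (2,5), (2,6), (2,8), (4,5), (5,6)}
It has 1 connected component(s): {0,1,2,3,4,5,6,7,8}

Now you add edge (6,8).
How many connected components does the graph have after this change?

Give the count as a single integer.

Initial component count: 1
Add (6,8): endpoints already in same component. Count unchanged: 1.
New component count: 1

Answer: 1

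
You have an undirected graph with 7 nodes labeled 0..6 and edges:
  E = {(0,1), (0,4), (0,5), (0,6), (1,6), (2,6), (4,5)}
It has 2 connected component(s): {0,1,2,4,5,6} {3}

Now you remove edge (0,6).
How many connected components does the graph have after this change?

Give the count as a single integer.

Initial component count: 2
Remove (0,6): not a bridge. Count unchanged: 2.
  After removal, components: {0,1,2,4,5,6} {3}
New component count: 2

Answer: 2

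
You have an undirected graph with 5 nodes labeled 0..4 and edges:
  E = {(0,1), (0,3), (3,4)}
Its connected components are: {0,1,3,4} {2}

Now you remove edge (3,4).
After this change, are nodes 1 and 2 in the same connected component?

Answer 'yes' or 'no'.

Initial components: {0,1,3,4} {2}
Removing edge (3,4): it was a bridge — component count 2 -> 3.
New components: {0,1,3} {2} {4}
Are 1 and 2 in the same component? no

Answer: no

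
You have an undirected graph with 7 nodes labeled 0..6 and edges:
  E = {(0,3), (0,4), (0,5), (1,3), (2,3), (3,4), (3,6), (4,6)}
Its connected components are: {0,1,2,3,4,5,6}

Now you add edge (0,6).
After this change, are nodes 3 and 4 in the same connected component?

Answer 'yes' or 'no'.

Answer: yes

Derivation:
Initial components: {0,1,2,3,4,5,6}
Adding edge (0,6): both already in same component {0,1,2,3,4,5,6}. No change.
New components: {0,1,2,3,4,5,6}
Are 3 and 4 in the same component? yes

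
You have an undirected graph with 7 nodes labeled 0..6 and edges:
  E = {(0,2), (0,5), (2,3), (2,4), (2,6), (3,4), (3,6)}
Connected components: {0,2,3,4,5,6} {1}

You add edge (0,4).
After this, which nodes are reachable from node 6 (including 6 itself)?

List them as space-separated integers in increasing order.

Answer: 0 2 3 4 5 6

Derivation:
Before: nodes reachable from 6: {0,2,3,4,5,6}
Adding (0,4): both endpoints already in same component. Reachability from 6 unchanged.
After: nodes reachable from 6: {0,2,3,4,5,6}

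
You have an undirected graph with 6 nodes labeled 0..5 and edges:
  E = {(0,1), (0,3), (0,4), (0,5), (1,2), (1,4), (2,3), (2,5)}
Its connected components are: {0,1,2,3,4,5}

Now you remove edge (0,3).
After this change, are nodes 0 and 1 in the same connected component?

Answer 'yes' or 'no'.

Initial components: {0,1,2,3,4,5}
Removing edge (0,3): not a bridge — component count unchanged at 1.
New components: {0,1,2,3,4,5}
Are 0 and 1 in the same component? yes

Answer: yes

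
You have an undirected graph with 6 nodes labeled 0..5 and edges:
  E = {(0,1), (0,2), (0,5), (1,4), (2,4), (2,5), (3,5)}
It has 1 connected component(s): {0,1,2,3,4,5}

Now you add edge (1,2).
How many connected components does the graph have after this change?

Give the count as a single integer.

Initial component count: 1
Add (1,2): endpoints already in same component. Count unchanged: 1.
New component count: 1

Answer: 1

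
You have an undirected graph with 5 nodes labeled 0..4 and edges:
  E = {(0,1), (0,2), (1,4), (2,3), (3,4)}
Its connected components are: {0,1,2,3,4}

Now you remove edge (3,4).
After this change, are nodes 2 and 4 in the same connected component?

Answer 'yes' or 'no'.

Initial components: {0,1,2,3,4}
Removing edge (3,4): not a bridge — component count unchanged at 1.
New components: {0,1,2,3,4}
Are 2 and 4 in the same component? yes

Answer: yes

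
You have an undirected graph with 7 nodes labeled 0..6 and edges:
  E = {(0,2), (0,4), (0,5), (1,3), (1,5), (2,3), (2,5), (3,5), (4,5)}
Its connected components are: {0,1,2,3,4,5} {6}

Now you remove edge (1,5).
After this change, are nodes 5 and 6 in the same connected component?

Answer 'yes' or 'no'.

Initial components: {0,1,2,3,4,5} {6}
Removing edge (1,5): not a bridge — component count unchanged at 2.
New components: {0,1,2,3,4,5} {6}
Are 5 and 6 in the same component? no

Answer: no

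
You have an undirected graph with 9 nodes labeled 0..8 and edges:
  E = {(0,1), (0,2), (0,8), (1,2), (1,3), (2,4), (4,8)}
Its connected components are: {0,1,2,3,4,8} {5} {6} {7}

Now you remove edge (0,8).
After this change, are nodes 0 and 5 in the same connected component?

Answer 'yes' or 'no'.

Initial components: {0,1,2,3,4,8} {5} {6} {7}
Removing edge (0,8): not a bridge — component count unchanged at 4.
New components: {0,1,2,3,4,8} {5} {6} {7}
Are 0 and 5 in the same component? no

Answer: no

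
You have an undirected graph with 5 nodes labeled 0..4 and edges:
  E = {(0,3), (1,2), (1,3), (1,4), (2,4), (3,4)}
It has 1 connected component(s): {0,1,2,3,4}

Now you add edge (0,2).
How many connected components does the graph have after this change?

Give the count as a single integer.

Answer: 1

Derivation:
Initial component count: 1
Add (0,2): endpoints already in same component. Count unchanged: 1.
New component count: 1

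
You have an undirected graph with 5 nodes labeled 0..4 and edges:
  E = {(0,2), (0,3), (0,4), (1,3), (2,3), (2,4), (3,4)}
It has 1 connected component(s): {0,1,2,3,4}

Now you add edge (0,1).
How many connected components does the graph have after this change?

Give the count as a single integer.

Answer: 1

Derivation:
Initial component count: 1
Add (0,1): endpoints already in same component. Count unchanged: 1.
New component count: 1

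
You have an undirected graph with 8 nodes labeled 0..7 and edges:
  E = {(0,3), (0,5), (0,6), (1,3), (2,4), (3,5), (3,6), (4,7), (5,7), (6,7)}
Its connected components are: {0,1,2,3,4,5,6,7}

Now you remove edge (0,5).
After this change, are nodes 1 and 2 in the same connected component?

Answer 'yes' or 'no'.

Answer: yes

Derivation:
Initial components: {0,1,2,3,4,5,6,7}
Removing edge (0,5): not a bridge — component count unchanged at 1.
New components: {0,1,2,3,4,5,6,7}
Are 1 and 2 in the same component? yes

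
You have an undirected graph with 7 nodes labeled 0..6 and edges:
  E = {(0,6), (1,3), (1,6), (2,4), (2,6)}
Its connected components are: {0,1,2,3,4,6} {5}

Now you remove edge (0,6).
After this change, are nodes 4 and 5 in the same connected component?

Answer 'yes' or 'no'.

Initial components: {0,1,2,3,4,6} {5}
Removing edge (0,6): it was a bridge — component count 2 -> 3.
New components: {0} {1,2,3,4,6} {5}
Are 4 and 5 in the same component? no

Answer: no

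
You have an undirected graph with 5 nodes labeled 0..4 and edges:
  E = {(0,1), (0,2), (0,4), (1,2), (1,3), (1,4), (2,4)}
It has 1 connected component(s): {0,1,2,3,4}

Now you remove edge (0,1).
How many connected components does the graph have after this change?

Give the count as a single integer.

Answer: 1

Derivation:
Initial component count: 1
Remove (0,1): not a bridge. Count unchanged: 1.
  After removal, components: {0,1,2,3,4}
New component count: 1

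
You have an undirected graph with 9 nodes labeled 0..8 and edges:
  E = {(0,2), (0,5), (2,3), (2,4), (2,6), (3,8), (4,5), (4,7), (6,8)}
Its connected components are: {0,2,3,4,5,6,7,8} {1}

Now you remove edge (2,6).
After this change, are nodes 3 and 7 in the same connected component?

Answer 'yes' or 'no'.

Initial components: {0,2,3,4,5,6,7,8} {1}
Removing edge (2,6): not a bridge — component count unchanged at 2.
New components: {0,2,3,4,5,6,7,8} {1}
Are 3 and 7 in the same component? yes

Answer: yes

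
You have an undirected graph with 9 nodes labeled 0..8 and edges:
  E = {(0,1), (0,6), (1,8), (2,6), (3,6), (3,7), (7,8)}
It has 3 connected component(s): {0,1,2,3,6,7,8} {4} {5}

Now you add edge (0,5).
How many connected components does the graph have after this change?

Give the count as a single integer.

Initial component count: 3
Add (0,5): merges two components. Count decreases: 3 -> 2.
New component count: 2

Answer: 2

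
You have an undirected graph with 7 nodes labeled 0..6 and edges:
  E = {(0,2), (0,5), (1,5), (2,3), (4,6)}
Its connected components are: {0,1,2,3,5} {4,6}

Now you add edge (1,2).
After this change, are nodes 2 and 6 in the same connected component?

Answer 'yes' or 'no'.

Initial components: {0,1,2,3,5} {4,6}
Adding edge (1,2): both already in same component {0,1,2,3,5}. No change.
New components: {0,1,2,3,5} {4,6}
Are 2 and 6 in the same component? no

Answer: no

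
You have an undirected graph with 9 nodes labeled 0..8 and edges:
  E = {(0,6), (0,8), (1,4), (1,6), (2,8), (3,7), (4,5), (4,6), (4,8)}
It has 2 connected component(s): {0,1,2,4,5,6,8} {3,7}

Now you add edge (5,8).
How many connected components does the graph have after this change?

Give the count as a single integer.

Initial component count: 2
Add (5,8): endpoints already in same component. Count unchanged: 2.
New component count: 2

Answer: 2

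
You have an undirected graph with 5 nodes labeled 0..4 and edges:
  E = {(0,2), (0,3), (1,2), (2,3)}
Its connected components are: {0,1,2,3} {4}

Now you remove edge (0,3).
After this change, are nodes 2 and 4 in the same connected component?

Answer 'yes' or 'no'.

Initial components: {0,1,2,3} {4}
Removing edge (0,3): not a bridge — component count unchanged at 2.
New components: {0,1,2,3} {4}
Are 2 and 4 in the same component? no

Answer: no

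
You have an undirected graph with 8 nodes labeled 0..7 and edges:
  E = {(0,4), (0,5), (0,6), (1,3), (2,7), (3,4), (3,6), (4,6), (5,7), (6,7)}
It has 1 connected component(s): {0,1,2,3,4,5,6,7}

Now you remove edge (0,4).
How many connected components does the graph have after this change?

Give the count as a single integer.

Initial component count: 1
Remove (0,4): not a bridge. Count unchanged: 1.
  After removal, components: {0,1,2,3,4,5,6,7}
New component count: 1

Answer: 1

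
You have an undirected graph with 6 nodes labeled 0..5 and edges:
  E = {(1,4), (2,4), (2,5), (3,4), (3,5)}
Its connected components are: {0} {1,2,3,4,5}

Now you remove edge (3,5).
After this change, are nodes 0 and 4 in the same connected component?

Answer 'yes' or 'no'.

Answer: no

Derivation:
Initial components: {0} {1,2,3,4,5}
Removing edge (3,5): not a bridge — component count unchanged at 2.
New components: {0} {1,2,3,4,5}
Are 0 and 4 in the same component? no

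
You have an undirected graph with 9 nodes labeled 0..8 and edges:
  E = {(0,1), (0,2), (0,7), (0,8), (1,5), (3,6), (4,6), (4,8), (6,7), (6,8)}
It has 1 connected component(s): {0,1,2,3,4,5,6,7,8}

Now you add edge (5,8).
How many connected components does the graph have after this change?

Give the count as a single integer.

Answer: 1

Derivation:
Initial component count: 1
Add (5,8): endpoints already in same component. Count unchanged: 1.
New component count: 1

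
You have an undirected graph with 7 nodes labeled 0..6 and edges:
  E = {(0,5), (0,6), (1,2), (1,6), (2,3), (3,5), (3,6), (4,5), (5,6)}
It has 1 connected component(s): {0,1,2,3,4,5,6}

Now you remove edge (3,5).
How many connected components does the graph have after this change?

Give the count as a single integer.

Initial component count: 1
Remove (3,5): not a bridge. Count unchanged: 1.
  After removal, components: {0,1,2,3,4,5,6}
New component count: 1

Answer: 1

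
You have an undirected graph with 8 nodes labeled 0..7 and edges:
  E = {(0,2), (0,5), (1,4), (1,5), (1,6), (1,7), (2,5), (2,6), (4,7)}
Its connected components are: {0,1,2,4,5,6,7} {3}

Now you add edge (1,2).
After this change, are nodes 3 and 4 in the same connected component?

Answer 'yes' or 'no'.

Initial components: {0,1,2,4,5,6,7} {3}
Adding edge (1,2): both already in same component {0,1,2,4,5,6,7}. No change.
New components: {0,1,2,4,5,6,7} {3}
Are 3 and 4 in the same component? no

Answer: no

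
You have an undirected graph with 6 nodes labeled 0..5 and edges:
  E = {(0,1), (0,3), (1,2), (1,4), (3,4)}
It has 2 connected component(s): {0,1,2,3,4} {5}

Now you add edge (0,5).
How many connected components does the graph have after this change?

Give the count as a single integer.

Initial component count: 2
Add (0,5): merges two components. Count decreases: 2 -> 1.
New component count: 1

Answer: 1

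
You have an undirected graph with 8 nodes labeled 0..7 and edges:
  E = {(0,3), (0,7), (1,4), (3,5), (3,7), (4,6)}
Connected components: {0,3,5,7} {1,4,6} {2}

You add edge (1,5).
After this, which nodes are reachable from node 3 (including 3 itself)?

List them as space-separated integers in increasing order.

Before: nodes reachable from 3: {0,3,5,7}
Adding (1,5): merges 3's component with another. Reachability grows.
After: nodes reachable from 3: {0,1,3,4,5,6,7}

Answer: 0 1 3 4 5 6 7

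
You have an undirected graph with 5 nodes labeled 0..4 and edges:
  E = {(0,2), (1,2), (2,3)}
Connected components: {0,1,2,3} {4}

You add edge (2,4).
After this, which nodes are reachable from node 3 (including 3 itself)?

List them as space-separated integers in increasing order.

Answer: 0 1 2 3 4

Derivation:
Before: nodes reachable from 3: {0,1,2,3}
Adding (2,4): merges 3's component with another. Reachability grows.
After: nodes reachable from 3: {0,1,2,3,4}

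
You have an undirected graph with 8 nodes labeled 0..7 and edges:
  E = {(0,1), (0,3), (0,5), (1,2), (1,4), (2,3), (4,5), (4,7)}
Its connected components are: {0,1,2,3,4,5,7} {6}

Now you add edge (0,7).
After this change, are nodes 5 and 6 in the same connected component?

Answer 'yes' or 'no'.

Initial components: {0,1,2,3,4,5,7} {6}
Adding edge (0,7): both already in same component {0,1,2,3,4,5,7}. No change.
New components: {0,1,2,3,4,5,7} {6}
Are 5 and 6 in the same component? no

Answer: no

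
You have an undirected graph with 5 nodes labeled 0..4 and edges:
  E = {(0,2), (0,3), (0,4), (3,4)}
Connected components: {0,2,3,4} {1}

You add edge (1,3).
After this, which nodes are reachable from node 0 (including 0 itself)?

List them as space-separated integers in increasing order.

Answer: 0 1 2 3 4

Derivation:
Before: nodes reachable from 0: {0,2,3,4}
Adding (1,3): merges 0's component with another. Reachability grows.
After: nodes reachable from 0: {0,1,2,3,4}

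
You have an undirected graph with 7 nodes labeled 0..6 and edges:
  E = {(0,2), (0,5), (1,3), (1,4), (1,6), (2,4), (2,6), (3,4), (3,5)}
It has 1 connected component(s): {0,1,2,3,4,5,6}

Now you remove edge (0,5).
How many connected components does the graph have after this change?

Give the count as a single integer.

Initial component count: 1
Remove (0,5): not a bridge. Count unchanged: 1.
  After removal, components: {0,1,2,3,4,5,6}
New component count: 1

Answer: 1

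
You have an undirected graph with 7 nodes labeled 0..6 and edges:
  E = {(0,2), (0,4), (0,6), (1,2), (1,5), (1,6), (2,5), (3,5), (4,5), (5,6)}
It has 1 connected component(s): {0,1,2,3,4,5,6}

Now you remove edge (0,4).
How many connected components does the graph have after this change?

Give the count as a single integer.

Answer: 1

Derivation:
Initial component count: 1
Remove (0,4): not a bridge. Count unchanged: 1.
  After removal, components: {0,1,2,3,4,5,6}
New component count: 1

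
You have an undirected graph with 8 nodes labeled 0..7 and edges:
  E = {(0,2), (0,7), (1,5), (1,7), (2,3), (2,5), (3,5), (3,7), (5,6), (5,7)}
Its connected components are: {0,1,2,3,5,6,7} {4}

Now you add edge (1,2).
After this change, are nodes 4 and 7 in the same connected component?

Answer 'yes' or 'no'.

Initial components: {0,1,2,3,5,6,7} {4}
Adding edge (1,2): both already in same component {0,1,2,3,5,6,7}. No change.
New components: {0,1,2,3,5,6,7} {4}
Are 4 and 7 in the same component? no

Answer: no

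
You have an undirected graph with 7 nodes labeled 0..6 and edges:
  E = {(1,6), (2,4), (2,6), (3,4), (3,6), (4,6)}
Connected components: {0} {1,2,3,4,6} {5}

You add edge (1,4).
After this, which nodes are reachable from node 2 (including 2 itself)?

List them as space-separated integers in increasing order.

Answer: 1 2 3 4 6

Derivation:
Before: nodes reachable from 2: {1,2,3,4,6}
Adding (1,4): both endpoints already in same component. Reachability from 2 unchanged.
After: nodes reachable from 2: {1,2,3,4,6}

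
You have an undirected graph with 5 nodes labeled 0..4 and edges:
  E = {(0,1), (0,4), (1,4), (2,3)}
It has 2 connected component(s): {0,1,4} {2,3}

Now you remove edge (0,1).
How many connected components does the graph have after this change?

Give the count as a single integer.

Initial component count: 2
Remove (0,1): not a bridge. Count unchanged: 2.
  After removal, components: {0,1,4} {2,3}
New component count: 2

Answer: 2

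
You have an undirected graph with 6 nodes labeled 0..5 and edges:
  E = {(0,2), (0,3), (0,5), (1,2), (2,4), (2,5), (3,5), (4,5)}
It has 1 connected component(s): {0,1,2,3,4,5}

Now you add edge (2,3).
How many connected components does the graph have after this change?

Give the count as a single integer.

Initial component count: 1
Add (2,3): endpoints already in same component. Count unchanged: 1.
New component count: 1

Answer: 1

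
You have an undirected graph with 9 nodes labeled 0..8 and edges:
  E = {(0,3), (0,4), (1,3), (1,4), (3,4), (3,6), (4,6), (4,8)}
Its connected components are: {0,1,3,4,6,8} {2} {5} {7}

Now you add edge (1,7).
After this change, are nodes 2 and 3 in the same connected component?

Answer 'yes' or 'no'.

Initial components: {0,1,3,4,6,8} {2} {5} {7}
Adding edge (1,7): merges {0,1,3,4,6,8} and {7}.
New components: {0,1,3,4,6,7,8} {2} {5}
Are 2 and 3 in the same component? no

Answer: no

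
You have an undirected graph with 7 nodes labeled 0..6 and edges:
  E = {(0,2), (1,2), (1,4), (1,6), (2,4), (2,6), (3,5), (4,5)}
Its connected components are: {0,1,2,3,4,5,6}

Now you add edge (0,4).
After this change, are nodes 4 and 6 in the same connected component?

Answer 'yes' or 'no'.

Answer: yes

Derivation:
Initial components: {0,1,2,3,4,5,6}
Adding edge (0,4): both already in same component {0,1,2,3,4,5,6}. No change.
New components: {0,1,2,3,4,5,6}
Are 4 and 6 in the same component? yes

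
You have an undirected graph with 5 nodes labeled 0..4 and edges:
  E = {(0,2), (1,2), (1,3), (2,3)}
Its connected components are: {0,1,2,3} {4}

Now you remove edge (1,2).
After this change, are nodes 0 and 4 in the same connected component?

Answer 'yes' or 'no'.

Answer: no

Derivation:
Initial components: {0,1,2,3} {4}
Removing edge (1,2): not a bridge — component count unchanged at 2.
New components: {0,1,2,3} {4}
Are 0 and 4 in the same component? no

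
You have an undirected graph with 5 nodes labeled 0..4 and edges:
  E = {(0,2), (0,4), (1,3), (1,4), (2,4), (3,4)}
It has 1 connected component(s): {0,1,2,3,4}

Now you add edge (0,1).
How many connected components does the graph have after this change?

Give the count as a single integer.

Initial component count: 1
Add (0,1): endpoints already in same component. Count unchanged: 1.
New component count: 1

Answer: 1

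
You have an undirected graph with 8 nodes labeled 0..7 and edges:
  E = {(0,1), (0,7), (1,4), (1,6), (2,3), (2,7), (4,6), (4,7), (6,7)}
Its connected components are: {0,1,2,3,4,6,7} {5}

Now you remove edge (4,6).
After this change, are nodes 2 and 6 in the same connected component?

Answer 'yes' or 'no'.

Answer: yes

Derivation:
Initial components: {0,1,2,3,4,6,7} {5}
Removing edge (4,6): not a bridge — component count unchanged at 2.
New components: {0,1,2,3,4,6,7} {5}
Are 2 and 6 in the same component? yes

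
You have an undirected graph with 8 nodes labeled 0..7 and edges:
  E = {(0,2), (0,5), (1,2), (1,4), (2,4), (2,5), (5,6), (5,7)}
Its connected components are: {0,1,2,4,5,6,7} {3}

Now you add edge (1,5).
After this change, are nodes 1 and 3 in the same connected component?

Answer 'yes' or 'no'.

Initial components: {0,1,2,4,5,6,7} {3}
Adding edge (1,5): both already in same component {0,1,2,4,5,6,7}. No change.
New components: {0,1,2,4,5,6,7} {3}
Are 1 and 3 in the same component? no

Answer: no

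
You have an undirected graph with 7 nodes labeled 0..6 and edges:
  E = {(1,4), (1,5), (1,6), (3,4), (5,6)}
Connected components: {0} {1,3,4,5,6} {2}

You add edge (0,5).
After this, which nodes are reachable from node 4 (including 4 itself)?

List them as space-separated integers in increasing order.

Before: nodes reachable from 4: {1,3,4,5,6}
Adding (0,5): merges 4's component with another. Reachability grows.
After: nodes reachable from 4: {0,1,3,4,5,6}

Answer: 0 1 3 4 5 6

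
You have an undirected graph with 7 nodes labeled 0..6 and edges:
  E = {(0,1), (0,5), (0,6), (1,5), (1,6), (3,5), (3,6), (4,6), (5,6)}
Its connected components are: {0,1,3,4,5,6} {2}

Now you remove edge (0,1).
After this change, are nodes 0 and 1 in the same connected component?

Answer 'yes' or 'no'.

Initial components: {0,1,3,4,5,6} {2}
Removing edge (0,1): not a bridge — component count unchanged at 2.
New components: {0,1,3,4,5,6} {2}
Are 0 and 1 in the same component? yes

Answer: yes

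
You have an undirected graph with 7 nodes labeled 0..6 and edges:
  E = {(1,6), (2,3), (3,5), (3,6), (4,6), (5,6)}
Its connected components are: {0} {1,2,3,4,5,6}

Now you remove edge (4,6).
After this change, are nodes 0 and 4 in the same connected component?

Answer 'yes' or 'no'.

Answer: no

Derivation:
Initial components: {0} {1,2,3,4,5,6}
Removing edge (4,6): it was a bridge — component count 2 -> 3.
New components: {0} {1,2,3,5,6} {4}
Are 0 and 4 in the same component? no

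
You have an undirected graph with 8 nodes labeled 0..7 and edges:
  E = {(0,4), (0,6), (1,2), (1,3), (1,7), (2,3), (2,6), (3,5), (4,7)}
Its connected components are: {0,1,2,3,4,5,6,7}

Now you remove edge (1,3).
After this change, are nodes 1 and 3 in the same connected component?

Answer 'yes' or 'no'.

Initial components: {0,1,2,3,4,5,6,7}
Removing edge (1,3): not a bridge — component count unchanged at 1.
New components: {0,1,2,3,4,5,6,7}
Are 1 and 3 in the same component? yes

Answer: yes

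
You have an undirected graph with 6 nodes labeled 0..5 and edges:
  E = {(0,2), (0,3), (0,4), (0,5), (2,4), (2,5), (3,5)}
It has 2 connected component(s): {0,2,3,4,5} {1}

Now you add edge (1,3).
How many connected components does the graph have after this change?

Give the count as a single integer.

Answer: 1

Derivation:
Initial component count: 2
Add (1,3): merges two components. Count decreases: 2 -> 1.
New component count: 1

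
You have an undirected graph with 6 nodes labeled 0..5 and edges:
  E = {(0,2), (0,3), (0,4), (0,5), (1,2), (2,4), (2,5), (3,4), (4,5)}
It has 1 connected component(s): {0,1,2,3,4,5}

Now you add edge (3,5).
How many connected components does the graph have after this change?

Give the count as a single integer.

Initial component count: 1
Add (3,5): endpoints already in same component. Count unchanged: 1.
New component count: 1

Answer: 1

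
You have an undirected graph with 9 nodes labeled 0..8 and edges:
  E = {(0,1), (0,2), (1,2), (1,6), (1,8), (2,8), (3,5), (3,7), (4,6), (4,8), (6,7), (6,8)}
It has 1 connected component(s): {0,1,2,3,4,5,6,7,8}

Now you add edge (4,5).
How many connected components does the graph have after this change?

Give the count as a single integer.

Answer: 1

Derivation:
Initial component count: 1
Add (4,5): endpoints already in same component. Count unchanged: 1.
New component count: 1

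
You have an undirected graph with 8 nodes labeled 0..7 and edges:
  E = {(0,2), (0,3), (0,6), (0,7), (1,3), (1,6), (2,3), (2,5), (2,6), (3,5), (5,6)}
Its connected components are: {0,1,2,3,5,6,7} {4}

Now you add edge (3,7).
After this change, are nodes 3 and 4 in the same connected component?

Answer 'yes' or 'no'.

Initial components: {0,1,2,3,5,6,7} {4}
Adding edge (3,7): both already in same component {0,1,2,3,5,6,7}. No change.
New components: {0,1,2,3,5,6,7} {4}
Are 3 and 4 in the same component? no

Answer: no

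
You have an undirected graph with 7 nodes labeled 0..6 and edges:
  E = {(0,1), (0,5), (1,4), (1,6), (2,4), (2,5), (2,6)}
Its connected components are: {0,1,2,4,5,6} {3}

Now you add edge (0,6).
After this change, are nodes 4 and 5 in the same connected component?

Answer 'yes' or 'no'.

Answer: yes

Derivation:
Initial components: {0,1,2,4,5,6} {3}
Adding edge (0,6): both already in same component {0,1,2,4,5,6}. No change.
New components: {0,1,2,4,5,6} {3}
Are 4 and 5 in the same component? yes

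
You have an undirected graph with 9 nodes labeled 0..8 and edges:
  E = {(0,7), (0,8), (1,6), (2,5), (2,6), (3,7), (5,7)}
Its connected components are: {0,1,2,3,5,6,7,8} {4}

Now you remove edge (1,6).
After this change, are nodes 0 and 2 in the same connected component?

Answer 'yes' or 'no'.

Answer: yes

Derivation:
Initial components: {0,1,2,3,5,6,7,8} {4}
Removing edge (1,6): it was a bridge — component count 2 -> 3.
New components: {0,2,3,5,6,7,8} {1} {4}
Are 0 and 2 in the same component? yes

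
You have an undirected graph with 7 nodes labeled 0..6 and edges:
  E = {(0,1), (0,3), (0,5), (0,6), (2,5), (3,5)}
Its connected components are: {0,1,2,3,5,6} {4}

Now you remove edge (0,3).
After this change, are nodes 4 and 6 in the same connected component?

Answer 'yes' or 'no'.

Initial components: {0,1,2,3,5,6} {4}
Removing edge (0,3): not a bridge — component count unchanged at 2.
New components: {0,1,2,3,5,6} {4}
Are 4 and 6 in the same component? no

Answer: no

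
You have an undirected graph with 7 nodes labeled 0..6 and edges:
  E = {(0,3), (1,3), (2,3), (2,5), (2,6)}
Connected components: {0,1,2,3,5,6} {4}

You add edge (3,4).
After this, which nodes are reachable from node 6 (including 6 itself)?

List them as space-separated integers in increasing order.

Answer: 0 1 2 3 4 5 6

Derivation:
Before: nodes reachable from 6: {0,1,2,3,5,6}
Adding (3,4): merges 6's component with another. Reachability grows.
After: nodes reachable from 6: {0,1,2,3,4,5,6}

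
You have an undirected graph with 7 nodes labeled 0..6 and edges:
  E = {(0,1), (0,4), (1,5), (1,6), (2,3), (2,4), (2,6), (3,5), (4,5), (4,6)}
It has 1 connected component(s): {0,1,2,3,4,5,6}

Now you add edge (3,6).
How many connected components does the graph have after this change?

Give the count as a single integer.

Answer: 1

Derivation:
Initial component count: 1
Add (3,6): endpoints already in same component. Count unchanged: 1.
New component count: 1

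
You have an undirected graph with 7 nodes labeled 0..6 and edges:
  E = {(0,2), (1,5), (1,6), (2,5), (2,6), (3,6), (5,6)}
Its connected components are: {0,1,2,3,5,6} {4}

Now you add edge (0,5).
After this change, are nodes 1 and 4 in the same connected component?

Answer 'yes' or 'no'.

Answer: no

Derivation:
Initial components: {0,1,2,3,5,6} {4}
Adding edge (0,5): both already in same component {0,1,2,3,5,6}. No change.
New components: {0,1,2,3,5,6} {4}
Are 1 and 4 in the same component? no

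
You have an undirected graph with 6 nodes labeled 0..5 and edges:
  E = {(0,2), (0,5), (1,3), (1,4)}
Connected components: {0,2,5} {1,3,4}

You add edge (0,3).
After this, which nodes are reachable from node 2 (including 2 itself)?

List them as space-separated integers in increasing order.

Answer: 0 1 2 3 4 5

Derivation:
Before: nodes reachable from 2: {0,2,5}
Adding (0,3): merges 2's component with another. Reachability grows.
After: nodes reachable from 2: {0,1,2,3,4,5}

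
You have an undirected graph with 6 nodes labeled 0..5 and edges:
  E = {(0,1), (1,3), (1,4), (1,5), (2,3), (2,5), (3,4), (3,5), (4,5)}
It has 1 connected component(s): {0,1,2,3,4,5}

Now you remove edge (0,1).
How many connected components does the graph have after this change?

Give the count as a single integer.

Answer: 2

Derivation:
Initial component count: 1
Remove (0,1): it was a bridge. Count increases: 1 -> 2.
  After removal, components: {0} {1,2,3,4,5}
New component count: 2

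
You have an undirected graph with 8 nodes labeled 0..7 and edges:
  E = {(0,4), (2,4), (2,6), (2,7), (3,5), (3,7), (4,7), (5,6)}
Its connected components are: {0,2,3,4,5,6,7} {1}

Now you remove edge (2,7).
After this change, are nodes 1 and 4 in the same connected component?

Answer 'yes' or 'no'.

Initial components: {0,2,3,4,5,6,7} {1}
Removing edge (2,7): not a bridge — component count unchanged at 2.
New components: {0,2,3,4,5,6,7} {1}
Are 1 and 4 in the same component? no

Answer: no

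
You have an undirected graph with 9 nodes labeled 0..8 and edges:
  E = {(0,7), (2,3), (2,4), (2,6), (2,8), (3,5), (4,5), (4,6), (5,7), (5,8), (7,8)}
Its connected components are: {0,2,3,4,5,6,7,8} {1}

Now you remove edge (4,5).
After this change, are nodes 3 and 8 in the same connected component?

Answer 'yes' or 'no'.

Answer: yes

Derivation:
Initial components: {0,2,3,4,5,6,7,8} {1}
Removing edge (4,5): not a bridge — component count unchanged at 2.
New components: {0,2,3,4,5,6,7,8} {1}
Are 3 and 8 in the same component? yes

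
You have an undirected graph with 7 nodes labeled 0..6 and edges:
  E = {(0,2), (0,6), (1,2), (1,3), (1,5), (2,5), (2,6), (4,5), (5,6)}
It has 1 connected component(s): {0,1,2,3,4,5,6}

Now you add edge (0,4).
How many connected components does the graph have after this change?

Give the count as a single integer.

Initial component count: 1
Add (0,4): endpoints already in same component. Count unchanged: 1.
New component count: 1

Answer: 1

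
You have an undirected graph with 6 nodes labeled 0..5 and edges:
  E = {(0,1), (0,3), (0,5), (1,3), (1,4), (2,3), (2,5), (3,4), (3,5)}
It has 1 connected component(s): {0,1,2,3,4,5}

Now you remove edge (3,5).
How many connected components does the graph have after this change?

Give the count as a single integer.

Initial component count: 1
Remove (3,5): not a bridge. Count unchanged: 1.
  After removal, components: {0,1,2,3,4,5}
New component count: 1

Answer: 1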